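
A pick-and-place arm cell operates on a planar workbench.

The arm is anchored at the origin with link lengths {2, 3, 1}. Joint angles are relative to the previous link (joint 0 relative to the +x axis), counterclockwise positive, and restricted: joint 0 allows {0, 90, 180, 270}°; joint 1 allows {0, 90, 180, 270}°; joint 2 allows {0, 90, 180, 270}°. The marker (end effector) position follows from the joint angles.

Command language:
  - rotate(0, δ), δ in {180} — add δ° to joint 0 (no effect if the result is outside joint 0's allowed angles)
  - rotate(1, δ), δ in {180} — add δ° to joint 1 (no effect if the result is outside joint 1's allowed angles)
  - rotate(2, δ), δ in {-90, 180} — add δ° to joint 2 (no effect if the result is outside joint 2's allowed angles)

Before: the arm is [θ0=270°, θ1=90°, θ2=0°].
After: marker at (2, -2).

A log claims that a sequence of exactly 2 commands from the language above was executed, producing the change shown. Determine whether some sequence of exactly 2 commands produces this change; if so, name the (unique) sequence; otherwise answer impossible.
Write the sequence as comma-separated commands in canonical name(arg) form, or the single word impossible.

begin: [θ0=270°, θ1=90°, θ2=0°]
t=1 rotate(2, -90) ⇒ [θ0=270°, θ1=90°, θ2=270°]
t=2 rotate(2, -90) ⇒ [θ0=270°, θ1=90°, θ2=180°]
all 16 alternatives checked — unique.

rotate(2, -90), rotate(2, -90)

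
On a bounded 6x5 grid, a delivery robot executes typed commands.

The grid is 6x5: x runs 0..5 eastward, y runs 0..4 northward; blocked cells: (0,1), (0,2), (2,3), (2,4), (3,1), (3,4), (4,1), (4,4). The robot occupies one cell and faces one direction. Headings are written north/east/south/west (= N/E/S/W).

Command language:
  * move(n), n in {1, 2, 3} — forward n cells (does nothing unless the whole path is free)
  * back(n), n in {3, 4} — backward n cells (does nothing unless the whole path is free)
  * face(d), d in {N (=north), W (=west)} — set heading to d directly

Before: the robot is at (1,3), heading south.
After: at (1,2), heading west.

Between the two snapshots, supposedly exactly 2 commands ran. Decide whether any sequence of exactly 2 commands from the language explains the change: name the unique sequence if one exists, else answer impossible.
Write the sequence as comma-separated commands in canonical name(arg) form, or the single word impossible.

move(1), face(W)

key: cell and facing (now W) both changed — the 2 commands mix motion and turning
start: at (1,3), heading south
step 1 (move(1)): at (1,2), heading south
step 2 (face(W)): at (1,2), heading west
no rival 2-sequence matches.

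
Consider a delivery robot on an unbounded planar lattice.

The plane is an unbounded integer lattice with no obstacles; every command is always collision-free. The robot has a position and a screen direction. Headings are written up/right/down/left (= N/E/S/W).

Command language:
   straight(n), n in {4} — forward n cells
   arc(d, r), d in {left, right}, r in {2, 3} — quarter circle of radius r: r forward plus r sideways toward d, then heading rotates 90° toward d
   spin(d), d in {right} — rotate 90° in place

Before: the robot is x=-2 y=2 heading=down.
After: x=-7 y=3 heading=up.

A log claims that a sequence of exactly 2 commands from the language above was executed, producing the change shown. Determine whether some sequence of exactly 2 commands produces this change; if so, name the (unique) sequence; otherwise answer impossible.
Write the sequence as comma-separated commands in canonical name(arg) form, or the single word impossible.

arc(right, 2), arc(right, 3)

key: running arc(right, 3) before arc(right, 2) would end elsewhere — order is forced
from: x=-2 y=2 heading=down
step 1 (arc(right, 2)): x=-4 y=0 heading=left
step 2 (arc(right, 3)): x=-7 y=3 heading=up
uniquely the one of 36 2-step routes that fits.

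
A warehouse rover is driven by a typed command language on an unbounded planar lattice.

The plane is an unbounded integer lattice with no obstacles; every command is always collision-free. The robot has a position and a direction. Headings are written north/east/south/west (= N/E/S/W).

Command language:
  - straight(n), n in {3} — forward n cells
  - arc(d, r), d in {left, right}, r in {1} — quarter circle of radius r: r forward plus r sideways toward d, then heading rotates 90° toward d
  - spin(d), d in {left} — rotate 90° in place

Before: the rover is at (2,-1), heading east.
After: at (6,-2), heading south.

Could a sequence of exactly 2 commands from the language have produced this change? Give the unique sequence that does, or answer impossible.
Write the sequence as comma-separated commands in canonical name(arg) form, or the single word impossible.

key: order matters: swapping straight(3) and arc(right, 1) lands elsewhere
from: at (2,-1), heading east
[1] after straight(3): at (5,-1), heading east
[2] after arc(right, 1): at (6,-2), heading south
no other 2-command option fits: unique.

straight(3), arc(right, 1)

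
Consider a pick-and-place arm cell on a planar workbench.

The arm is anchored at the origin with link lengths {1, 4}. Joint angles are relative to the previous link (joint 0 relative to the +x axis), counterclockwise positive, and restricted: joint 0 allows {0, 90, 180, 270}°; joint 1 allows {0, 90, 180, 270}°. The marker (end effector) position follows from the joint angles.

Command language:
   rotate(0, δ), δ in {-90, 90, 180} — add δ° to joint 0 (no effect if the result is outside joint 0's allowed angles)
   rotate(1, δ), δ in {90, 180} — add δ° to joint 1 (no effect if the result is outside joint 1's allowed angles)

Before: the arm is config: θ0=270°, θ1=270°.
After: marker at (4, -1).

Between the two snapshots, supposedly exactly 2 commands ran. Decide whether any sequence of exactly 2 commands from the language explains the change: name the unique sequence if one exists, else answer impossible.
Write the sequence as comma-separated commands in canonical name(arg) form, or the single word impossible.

rotate(1, 90), rotate(1, 90)

begin: config: θ0=270°, θ1=270°
[1] after rotate(1, 90): config: θ0=270°, θ1=0°
[2] after rotate(1, 90): config: θ0=270°, θ1=90°
uniquely the one of 25 2-step routes that fits.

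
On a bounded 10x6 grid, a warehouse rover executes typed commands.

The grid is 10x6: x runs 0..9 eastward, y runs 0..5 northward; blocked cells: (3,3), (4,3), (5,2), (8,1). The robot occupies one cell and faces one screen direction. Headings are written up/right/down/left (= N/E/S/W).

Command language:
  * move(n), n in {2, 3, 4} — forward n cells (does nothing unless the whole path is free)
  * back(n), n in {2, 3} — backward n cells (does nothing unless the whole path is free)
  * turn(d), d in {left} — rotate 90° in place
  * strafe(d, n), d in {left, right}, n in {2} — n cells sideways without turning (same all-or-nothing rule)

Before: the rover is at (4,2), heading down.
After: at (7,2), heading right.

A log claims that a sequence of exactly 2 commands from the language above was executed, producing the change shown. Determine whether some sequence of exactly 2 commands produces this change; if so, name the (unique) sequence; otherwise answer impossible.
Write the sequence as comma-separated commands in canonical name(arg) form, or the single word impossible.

all 64 sequences checked — none match.

impossible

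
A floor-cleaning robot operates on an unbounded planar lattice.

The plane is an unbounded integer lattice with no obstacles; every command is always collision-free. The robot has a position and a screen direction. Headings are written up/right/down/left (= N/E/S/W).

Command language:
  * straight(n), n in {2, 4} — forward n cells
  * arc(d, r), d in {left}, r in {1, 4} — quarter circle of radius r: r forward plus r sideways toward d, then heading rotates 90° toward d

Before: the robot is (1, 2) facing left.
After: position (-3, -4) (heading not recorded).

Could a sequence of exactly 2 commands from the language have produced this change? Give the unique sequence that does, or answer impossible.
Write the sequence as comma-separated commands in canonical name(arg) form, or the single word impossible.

key: order matters: swapping arc(left, 4) and straight(2) lands elsewhere
t0: (1, 2) facing left
step 1 (arc(left, 4)): (-3, -2) facing down
step 2 (straight(2)): (-3, -4) facing down
no rival 2-sequence matches.

arc(left, 4), straight(2)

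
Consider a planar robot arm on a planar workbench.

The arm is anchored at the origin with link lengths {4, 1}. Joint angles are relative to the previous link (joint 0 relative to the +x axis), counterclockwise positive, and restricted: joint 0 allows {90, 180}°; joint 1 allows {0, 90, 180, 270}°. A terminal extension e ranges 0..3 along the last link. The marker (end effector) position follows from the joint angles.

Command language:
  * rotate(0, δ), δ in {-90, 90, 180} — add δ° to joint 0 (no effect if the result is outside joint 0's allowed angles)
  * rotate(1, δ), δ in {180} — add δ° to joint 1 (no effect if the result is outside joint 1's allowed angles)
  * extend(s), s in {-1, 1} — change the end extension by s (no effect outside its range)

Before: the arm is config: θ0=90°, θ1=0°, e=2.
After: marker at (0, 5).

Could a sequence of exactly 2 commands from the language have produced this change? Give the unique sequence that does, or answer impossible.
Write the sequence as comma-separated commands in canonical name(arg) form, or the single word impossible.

extend(-1), extend(-1)

t0: config: θ0=90°, θ1=0°, e=2
step 1 (extend(-1)): config: θ0=90°, θ1=0°, e=1
step 2 (extend(-1)): config: θ0=90°, θ1=0°, e=0
no rival 2-sequence matches.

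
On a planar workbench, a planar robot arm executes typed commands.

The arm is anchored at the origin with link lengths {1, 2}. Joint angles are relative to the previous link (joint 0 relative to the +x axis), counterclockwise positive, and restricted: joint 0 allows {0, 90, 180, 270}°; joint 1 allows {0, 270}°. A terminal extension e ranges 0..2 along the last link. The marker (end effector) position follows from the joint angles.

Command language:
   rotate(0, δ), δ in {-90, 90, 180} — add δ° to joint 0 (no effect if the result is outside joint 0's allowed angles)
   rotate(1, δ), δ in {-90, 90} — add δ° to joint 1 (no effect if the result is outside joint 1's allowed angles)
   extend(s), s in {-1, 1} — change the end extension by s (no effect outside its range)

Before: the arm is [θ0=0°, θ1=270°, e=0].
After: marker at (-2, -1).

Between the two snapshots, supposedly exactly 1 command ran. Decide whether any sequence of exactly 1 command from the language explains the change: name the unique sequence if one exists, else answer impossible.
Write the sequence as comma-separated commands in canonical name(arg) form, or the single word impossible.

t0: [θ0=0°, θ1=270°, e=0]
t=1 rotate(0, -90) ⇒ [θ0=270°, θ1=270°, e=0]
all 7 alternatives checked — unique.

rotate(0, -90)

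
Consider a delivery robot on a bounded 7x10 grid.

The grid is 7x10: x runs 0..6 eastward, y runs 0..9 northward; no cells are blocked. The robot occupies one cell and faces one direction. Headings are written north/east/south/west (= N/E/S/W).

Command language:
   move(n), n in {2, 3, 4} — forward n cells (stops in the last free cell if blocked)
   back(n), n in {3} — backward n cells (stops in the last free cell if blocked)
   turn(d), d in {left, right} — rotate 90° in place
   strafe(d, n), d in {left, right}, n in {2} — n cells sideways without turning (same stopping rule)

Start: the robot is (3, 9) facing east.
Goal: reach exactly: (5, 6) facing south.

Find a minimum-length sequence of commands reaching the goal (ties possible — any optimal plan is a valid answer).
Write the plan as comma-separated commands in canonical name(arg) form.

t0: (3, 9) facing east
t=1 turn(right) ⇒ (3, 9) facing south
t=2 strafe(left, 2) ⇒ (5, 9) facing south
t=3 move(3) ⇒ (5, 6) facing south
nothing shorter than 3 reaches the goal.

turn(right), strafe(left, 2), move(3)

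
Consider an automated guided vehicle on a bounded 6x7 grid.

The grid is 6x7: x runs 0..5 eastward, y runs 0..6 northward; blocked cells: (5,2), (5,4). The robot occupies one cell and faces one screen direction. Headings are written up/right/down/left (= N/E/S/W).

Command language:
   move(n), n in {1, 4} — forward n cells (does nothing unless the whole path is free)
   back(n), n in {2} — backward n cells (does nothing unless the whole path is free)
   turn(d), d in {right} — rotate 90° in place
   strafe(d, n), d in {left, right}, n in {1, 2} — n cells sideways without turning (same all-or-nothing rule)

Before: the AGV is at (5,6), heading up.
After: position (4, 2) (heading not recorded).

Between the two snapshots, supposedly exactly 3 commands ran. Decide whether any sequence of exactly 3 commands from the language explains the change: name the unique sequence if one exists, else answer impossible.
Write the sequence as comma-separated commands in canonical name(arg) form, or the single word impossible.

strafe(left, 1), back(2), back(2)

key: order matters: swapping strafe(left, 1) and back(2) lands elsewhere
t0: at (5,6), heading up
t=1 strafe(left, 1) ⇒ at (4,6), heading up
t=2 back(2) ⇒ at (4,4), heading up
t=3 back(2) ⇒ at (4,2), heading up
no rival 3-sequence matches.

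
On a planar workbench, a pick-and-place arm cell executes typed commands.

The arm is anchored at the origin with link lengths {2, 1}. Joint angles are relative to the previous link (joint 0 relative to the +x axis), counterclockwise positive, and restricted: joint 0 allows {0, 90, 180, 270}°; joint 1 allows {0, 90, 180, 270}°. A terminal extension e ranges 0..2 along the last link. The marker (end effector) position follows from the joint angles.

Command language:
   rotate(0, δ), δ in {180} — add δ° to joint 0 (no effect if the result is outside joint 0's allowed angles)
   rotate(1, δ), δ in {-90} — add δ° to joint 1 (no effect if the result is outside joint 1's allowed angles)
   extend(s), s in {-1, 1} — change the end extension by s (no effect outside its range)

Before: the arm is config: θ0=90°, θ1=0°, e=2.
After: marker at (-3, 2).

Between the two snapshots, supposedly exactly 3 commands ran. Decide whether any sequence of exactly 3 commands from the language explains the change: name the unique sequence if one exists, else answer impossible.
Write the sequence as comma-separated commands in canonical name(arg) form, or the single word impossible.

t0: config: θ0=90°, θ1=0°, e=2
t=1 rotate(1, -90) ⇒ config: θ0=90°, θ1=270°, e=2
t=2 rotate(1, -90) ⇒ config: θ0=90°, θ1=180°, e=2
t=3 rotate(1, -90) ⇒ config: θ0=90°, θ1=90°, e=2
uniquely the one of 64 3-step routes that fits.

rotate(1, -90), rotate(1, -90), rotate(1, -90)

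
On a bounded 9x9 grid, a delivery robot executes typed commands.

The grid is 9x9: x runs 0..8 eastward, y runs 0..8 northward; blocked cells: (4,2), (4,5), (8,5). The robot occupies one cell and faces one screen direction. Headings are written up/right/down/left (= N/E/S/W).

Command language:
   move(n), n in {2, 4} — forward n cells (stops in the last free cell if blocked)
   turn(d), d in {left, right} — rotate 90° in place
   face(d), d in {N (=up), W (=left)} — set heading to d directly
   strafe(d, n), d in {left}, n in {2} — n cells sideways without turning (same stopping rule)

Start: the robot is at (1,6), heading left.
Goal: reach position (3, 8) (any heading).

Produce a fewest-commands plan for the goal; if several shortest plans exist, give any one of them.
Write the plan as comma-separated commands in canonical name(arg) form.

face(N), move(2), turn(right), move(2)

t0: at (1,6), heading left
step 1 (face(N)): at (1,6), heading up
step 2 (move(2)): at (1,8), heading up
step 3 (turn(right)): at (1,8), heading right
step 4 (move(2)): at (3,8), heading right
nothing shorter than 4 reaches the goal.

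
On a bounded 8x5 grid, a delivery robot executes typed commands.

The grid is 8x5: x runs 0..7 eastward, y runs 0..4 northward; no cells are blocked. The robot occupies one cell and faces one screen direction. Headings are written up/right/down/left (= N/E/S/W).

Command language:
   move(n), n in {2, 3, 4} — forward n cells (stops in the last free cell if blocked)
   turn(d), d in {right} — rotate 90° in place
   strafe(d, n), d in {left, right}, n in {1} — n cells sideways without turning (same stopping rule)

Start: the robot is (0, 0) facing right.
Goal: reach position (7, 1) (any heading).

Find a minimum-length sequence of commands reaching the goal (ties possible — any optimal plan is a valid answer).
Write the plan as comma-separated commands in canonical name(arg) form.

from: (0, 0) facing right
t=1 strafe(left, 1) ⇒ (0, 1) facing right
t=2 move(3) ⇒ (3, 1) facing right
t=3 move(4) ⇒ (7, 1) facing right
no 2-step plan works, so 3 is optimal.

strafe(left, 1), move(3), move(4)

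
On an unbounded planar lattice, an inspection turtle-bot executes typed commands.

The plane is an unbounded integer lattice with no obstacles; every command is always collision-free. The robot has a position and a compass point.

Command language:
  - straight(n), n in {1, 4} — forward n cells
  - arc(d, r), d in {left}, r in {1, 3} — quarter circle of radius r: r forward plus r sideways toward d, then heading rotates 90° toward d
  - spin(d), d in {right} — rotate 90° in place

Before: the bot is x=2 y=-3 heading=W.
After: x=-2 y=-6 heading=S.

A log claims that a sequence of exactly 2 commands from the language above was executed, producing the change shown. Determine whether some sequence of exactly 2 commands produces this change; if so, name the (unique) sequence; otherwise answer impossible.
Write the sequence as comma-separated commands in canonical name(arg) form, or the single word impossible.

key: position moved to (-2,-6) AND the heading swung to S — translation plus rotation needed
start: x=2 y=-3 heading=W
t=1 straight(1) ⇒ x=1 y=-3 heading=W
t=2 arc(left, 3) ⇒ x=-2 y=-6 heading=S
no other 2-command option fits: unique.

straight(1), arc(left, 3)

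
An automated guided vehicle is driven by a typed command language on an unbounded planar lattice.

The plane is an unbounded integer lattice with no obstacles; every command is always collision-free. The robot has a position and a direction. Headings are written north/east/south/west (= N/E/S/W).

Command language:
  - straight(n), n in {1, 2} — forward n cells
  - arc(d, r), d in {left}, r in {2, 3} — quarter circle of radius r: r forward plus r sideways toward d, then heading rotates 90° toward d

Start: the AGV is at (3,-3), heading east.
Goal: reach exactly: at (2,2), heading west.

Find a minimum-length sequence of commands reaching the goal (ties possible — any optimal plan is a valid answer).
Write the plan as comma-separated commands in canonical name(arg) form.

arc(left, 2), arc(left, 3)

from: at (3,-3), heading east
step 1 (arc(left, 2)): at (5,-1), heading north
step 2 (arc(left, 3)): at (2,2), heading west
shorter routes all fall short; 2 is best.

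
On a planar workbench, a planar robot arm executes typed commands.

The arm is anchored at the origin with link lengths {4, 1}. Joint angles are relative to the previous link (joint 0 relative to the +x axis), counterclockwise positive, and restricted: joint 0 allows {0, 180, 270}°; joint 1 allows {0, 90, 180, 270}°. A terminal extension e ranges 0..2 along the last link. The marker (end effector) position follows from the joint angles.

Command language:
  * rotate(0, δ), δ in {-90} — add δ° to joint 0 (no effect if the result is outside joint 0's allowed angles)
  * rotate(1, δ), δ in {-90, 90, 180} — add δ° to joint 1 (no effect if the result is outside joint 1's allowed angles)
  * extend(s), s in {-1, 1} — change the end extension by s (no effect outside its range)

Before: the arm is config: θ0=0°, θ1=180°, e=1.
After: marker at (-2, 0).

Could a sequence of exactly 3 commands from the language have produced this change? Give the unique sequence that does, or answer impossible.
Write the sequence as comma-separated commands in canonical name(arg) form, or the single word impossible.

rotate(0, -90), rotate(0, -90), rotate(0, -90)

initial: config: θ0=0°, θ1=180°, e=1
step 1 (rotate(0, -90)): config: θ0=270°, θ1=180°, e=1
step 2 (rotate(0, -90)): config: θ0=180°, θ1=180°, e=1
step 3 (rotate(0, -90)): config: θ0=180°, θ1=180°, e=1
uniquely the one of 216 3-step routes that fits.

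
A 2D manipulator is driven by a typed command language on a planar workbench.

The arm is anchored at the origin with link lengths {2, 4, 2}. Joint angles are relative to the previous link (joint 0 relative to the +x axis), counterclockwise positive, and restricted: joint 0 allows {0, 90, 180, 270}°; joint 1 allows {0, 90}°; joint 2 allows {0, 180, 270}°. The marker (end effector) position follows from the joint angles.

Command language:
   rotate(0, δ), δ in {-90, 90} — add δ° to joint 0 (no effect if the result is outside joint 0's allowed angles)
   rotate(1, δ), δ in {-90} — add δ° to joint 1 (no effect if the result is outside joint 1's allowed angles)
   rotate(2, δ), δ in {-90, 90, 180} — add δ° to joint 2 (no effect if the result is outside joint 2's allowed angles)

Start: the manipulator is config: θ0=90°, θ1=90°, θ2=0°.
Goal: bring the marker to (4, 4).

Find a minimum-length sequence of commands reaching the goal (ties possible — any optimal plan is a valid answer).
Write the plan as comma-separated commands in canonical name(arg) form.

t0: config: θ0=90°, θ1=90°, θ2=0°
t=1 rotate(0, -90) ⇒ config: θ0=0°, θ1=90°, θ2=0°
t=2 rotate(2, -90) ⇒ config: θ0=0°, θ1=90°, θ2=270°
nothing shorter than 2 reaches the goal.

rotate(0, -90), rotate(2, -90)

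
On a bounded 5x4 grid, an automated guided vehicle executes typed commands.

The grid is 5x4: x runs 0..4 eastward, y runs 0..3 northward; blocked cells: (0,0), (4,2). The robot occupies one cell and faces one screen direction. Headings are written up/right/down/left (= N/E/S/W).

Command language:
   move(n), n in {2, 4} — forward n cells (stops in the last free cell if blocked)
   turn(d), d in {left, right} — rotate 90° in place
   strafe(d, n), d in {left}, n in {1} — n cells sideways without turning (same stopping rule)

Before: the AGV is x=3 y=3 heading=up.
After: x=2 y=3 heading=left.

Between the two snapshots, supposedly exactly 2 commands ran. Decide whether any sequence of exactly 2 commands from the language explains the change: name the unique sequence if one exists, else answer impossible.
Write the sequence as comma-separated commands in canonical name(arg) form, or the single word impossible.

key: running turn(left) before strafe(left, 1) would end elsewhere — order is forced
begin: x=3 y=3 heading=up
t=1 strafe(left, 1) ⇒ x=2 y=3 heading=up
t=2 turn(left) ⇒ x=2 y=3 heading=left
no other 2-command option fits: unique.

strafe(left, 1), turn(left)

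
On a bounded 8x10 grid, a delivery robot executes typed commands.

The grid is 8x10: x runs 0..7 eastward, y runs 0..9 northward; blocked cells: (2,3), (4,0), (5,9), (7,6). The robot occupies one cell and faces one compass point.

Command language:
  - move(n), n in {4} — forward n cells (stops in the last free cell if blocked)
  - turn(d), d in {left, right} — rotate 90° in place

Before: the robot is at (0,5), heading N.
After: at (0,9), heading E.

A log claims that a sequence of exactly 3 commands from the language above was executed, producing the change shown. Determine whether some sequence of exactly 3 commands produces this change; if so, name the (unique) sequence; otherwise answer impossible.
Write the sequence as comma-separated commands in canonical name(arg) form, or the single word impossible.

key: the second move(4) runs into the grid edge before its full distance
from: at (0,5), heading N
step 1 (move(4)): at (0,9), heading N
step 2 (move(4)): at (0,9), heading N
step 3 (turn(right)): at (0,9), heading E
all 27 alternatives checked — unique.

move(4), move(4), turn(right)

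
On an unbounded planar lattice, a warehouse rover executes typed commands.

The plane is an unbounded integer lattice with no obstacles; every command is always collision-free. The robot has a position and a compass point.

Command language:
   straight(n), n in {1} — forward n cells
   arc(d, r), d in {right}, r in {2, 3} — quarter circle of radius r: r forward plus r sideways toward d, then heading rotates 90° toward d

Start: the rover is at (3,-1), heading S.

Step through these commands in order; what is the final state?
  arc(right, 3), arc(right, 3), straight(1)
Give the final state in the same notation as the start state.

at (-3,0), heading N

from: at (3,-1), heading S
t=1 arc(right, 3) ⇒ at (0,-4), heading W
t=2 arc(right, 3) ⇒ at (-3,-1), heading N
t=3 straight(1) ⇒ at (-3,0), heading N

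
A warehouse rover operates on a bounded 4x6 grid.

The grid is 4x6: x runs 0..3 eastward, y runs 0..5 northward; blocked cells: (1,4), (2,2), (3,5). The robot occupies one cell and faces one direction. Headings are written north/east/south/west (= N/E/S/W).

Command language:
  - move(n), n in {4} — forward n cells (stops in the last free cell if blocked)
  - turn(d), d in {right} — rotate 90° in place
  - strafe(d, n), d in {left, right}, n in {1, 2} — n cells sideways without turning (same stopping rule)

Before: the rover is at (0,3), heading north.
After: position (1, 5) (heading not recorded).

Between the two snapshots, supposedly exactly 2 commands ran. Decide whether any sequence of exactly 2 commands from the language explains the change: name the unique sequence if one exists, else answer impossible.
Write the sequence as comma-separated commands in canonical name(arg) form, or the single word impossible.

move(4), strafe(right, 1)

key: move(4) runs into the grid edge before its full distance
start: at (0,3), heading north
t=1 move(4) ⇒ at (0,5), heading north
t=2 strafe(right, 1) ⇒ at (1,5), heading north
no rival 2-sequence matches.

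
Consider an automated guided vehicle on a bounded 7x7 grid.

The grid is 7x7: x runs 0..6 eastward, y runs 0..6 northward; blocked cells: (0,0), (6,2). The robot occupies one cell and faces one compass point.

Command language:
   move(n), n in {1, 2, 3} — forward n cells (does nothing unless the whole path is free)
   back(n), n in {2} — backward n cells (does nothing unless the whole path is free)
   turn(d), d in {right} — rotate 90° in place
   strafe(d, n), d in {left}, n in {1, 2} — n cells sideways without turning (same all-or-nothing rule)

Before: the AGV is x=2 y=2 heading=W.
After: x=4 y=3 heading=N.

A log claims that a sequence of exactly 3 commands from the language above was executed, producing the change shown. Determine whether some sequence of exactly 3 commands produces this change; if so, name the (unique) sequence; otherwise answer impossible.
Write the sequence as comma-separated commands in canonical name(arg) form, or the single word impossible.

key: cell and facing (now N) both changed — the 3 commands mix motion and turning
begin: x=2 y=2 heading=W
1. back(2) → x=4 y=2 heading=W
2. turn(right) → x=4 y=2 heading=N
3. move(1) → x=4 y=3 heading=N
no rival 3-sequence matches.

back(2), turn(right), move(1)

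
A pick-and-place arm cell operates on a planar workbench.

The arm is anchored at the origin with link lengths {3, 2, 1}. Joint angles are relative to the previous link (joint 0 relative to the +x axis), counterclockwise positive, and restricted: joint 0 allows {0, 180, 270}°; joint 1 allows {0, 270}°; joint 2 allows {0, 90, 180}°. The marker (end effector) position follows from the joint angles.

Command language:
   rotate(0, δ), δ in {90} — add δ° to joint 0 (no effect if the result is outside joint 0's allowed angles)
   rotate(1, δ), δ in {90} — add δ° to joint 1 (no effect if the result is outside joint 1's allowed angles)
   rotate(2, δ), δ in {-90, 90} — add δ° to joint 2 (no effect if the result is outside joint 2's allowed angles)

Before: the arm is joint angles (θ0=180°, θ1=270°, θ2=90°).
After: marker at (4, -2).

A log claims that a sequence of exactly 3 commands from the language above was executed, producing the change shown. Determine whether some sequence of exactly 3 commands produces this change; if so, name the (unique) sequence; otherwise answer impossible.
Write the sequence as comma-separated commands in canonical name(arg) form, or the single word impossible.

start: joint angles (θ0=180°, θ1=270°, θ2=90°)
[1] after rotate(0, 90): joint angles (θ0=270°, θ1=270°, θ2=90°)
[2] after rotate(0, 90): joint angles (θ0=0°, θ1=270°, θ2=90°)
[3] after rotate(0, 90): joint angles (θ0=0°, θ1=270°, θ2=90°)
uniquely the one of 64 3-step routes that fits.

rotate(0, 90), rotate(0, 90), rotate(0, 90)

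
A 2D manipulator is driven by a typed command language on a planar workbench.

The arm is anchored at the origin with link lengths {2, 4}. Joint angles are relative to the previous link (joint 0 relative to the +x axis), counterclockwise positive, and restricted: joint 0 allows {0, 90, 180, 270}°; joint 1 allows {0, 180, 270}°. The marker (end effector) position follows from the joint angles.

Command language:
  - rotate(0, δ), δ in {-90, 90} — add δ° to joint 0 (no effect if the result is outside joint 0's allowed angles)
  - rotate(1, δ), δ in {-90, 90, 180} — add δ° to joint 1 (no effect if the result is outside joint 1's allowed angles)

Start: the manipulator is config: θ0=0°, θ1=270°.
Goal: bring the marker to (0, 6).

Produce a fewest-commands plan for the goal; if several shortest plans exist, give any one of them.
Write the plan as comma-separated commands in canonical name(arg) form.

initial: config: θ0=0°, θ1=270°
1. rotate(1, 90) → config: θ0=0°, θ1=0°
2. rotate(0, 90) → config: θ0=90°, θ1=0°
nothing shorter than 2 reaches the goal.

rotate(1, 90), rotate(0, 90)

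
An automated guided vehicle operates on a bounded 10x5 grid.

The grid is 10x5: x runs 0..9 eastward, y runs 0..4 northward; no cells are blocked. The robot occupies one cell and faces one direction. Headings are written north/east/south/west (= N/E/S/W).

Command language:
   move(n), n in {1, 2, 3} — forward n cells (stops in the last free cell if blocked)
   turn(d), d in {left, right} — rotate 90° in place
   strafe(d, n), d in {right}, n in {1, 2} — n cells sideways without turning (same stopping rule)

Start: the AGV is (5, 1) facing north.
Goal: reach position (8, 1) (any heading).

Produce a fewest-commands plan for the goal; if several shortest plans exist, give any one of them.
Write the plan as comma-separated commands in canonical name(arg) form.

t0: (5, 1) facing north
[1] after strafe(right, 2): (7, 1) facing north
[2] after strafe(right, 1): (8, 1) facing north
shorter routes all fall short; 2 is best.

strafe(right, 2), strafe(right, 1)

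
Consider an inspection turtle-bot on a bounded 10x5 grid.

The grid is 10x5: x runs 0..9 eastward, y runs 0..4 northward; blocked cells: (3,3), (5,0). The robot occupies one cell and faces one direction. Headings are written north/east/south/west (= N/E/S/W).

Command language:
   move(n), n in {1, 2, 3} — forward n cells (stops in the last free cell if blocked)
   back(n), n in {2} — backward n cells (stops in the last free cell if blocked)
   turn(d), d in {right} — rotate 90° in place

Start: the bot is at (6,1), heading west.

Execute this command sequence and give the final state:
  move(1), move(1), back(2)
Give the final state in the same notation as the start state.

at (6,1), heading west

t0: at (6,1), heading west
[1] after move(1): at (5,1), heading west
[2] after move(1): at (4,1), heading west
[3] after back(2): at (6,1), heading west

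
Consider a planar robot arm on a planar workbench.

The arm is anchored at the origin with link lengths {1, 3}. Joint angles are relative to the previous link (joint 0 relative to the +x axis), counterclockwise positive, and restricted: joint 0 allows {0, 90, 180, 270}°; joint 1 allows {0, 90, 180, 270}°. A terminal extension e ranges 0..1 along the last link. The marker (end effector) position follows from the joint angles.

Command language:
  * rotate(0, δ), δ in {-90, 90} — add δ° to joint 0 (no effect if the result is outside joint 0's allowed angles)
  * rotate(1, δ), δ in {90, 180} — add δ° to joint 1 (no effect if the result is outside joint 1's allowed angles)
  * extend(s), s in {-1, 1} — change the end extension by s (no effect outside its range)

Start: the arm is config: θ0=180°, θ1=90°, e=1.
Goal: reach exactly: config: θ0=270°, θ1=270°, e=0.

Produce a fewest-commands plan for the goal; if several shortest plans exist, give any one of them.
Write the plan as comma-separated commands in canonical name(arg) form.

rotate(0, 90), rotate(1, 180), extend(-1)

initial: config: θ0=180°, θ1=90°, e=1
t=1 rotate(0, 90) ⇒ config: θ0=270°, θ1=90°, e=1
t=2 rotate(1, 180) ⇒ config: θ0=270°, θ1=270°, e=1
t=3 extend(-1) ⇒ config: θ0=270°, θ1=270°, e=0
nothing shorter than 3 reaches the goal.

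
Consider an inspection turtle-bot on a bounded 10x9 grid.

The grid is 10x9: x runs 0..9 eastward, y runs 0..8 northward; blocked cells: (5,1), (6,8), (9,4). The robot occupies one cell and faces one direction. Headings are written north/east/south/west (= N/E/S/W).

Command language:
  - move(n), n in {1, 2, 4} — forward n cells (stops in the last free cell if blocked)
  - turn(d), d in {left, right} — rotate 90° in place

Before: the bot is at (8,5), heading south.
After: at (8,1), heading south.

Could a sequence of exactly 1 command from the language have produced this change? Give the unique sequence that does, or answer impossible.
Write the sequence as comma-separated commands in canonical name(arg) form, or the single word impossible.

move(4)

key: still facing S — the one step turns nothing
from: at (8,5), heading south
[1] after move(4): at (8,1), heading south
all 5 alternatives checked — unique.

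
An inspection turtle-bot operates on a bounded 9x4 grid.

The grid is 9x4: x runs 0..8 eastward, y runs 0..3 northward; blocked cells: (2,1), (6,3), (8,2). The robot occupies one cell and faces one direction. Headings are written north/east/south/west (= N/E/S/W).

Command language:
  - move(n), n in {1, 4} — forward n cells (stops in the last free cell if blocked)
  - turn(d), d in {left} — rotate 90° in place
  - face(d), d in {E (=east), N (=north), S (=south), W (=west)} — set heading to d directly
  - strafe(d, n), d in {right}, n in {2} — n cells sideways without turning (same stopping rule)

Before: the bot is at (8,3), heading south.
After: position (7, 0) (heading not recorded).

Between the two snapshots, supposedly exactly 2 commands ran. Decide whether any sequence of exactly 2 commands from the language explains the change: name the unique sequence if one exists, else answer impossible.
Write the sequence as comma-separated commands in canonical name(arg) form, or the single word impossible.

key: order matters: swapping strafe(right, 2) and move(4) lands elsewhere
initial: at (8,3), heading south
step 1 (strafe(right, 2)): at (7,3), heading south
step 2 (move(4)): at (7,0), heading south
all 64 alternatives checked — unique.

strafe(right, 2), move(4)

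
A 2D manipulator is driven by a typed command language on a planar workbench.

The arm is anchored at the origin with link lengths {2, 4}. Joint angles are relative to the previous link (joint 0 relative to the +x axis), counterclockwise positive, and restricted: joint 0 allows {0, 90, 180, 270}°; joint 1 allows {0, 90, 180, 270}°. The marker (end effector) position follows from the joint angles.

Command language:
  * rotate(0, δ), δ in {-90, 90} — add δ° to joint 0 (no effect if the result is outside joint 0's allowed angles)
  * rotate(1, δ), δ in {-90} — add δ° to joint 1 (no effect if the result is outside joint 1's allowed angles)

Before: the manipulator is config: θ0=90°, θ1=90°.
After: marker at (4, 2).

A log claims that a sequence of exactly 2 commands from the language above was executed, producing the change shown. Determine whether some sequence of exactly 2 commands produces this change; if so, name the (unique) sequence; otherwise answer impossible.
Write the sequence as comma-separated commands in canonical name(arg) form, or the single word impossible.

rotate(1, -90), rotate(1, -90)

t0: config: θ0=90°, θ1=90°
step 1 (rotate(1, -90)): config: θ0=90°, θ1=0°
step 2 (rotate(1, -90)): config: θ0=90°, θ1=270°
no other 2-command option fits: unique.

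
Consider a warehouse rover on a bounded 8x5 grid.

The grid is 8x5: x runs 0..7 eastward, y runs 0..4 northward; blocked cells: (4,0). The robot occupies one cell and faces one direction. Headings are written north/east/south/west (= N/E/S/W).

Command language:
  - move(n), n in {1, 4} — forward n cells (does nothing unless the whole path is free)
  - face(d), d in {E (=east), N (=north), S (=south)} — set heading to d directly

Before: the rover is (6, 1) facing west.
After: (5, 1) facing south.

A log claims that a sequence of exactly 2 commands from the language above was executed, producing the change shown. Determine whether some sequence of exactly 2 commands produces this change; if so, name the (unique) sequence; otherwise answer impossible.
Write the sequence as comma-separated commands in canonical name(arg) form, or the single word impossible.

move(1), face(S)

key: order matters: swapping move(1) and face(S) lands elsewhere
initial: (6, 1) facing west
t=1 move(1) ⇒ (5, 1) facing west
t=2 face(S) ⇒ (5, 1) facing south
no rival 2-sequence matches.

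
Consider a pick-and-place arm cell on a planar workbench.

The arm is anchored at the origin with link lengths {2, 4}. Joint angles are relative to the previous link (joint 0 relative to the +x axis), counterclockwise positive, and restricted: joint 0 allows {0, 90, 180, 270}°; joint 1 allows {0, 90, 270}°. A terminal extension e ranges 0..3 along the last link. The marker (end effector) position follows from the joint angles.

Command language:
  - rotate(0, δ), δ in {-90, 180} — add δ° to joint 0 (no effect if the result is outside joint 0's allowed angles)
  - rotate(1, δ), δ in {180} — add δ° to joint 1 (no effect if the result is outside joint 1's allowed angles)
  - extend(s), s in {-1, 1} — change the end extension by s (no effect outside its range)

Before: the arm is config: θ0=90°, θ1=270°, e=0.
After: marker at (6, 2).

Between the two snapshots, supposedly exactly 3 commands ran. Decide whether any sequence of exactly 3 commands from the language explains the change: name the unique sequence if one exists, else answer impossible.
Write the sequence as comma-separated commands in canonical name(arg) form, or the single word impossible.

extend(-1), extend(1), extend(1)

key: running extend(1) before extend(-1) would end elsewhere — order is forced
start: config: θ0=90°, θ1=270°, e=0
t=1 extend(-1) ⇒ config: θ0=90°, θ1=270°, e=0
t=2 extend(1) ⇒ config: θ0=90°, θ1=270°, e=1
t=3 extend(1) ⇒ config: θ0=90°, θ1=270°, e=2
no other 3-command option fits: unique.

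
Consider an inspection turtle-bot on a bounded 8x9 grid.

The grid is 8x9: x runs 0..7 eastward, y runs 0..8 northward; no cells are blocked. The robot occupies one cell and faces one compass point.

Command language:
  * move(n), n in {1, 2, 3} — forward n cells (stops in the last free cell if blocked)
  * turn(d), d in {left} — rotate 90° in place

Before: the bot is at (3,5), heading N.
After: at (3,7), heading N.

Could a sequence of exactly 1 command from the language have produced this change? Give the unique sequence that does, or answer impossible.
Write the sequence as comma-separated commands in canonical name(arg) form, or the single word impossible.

move(2)

key: still facing N — the one step turns nothing
begin: at (3,5), heading N
step 1 (move(2)): at (3,7), heading N
all 4 alternatives checked — unique.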